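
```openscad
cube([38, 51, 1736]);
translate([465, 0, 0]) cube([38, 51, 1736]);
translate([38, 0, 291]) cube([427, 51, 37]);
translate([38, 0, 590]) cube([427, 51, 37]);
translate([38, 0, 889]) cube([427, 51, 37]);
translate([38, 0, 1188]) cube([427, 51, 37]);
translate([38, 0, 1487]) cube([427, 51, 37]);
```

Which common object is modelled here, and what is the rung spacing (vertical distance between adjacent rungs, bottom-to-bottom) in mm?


A ladder. The rung spacing is 299 mm.

Two tall 38×51 posts with 5 short bars between them — a ladder. Adjacent rungs sit at z = 291 and z = 590, so the spacing is 590 − 291 = 299 mm.


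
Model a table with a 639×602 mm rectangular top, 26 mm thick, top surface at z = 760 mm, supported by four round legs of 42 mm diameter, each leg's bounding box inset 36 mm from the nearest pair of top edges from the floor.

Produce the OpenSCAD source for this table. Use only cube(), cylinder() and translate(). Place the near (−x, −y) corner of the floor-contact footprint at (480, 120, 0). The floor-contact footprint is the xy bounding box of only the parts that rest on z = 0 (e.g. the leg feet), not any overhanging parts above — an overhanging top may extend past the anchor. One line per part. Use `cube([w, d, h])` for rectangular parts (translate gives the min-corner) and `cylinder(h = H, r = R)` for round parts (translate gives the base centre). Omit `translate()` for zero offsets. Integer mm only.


// leg_h = 760 - 26 = 734
translate([444, 84, 734]) cube([639, 602, 26]);
translate([501, 141, 0]) cylinder(h = 734, r = 21);
translate([1026, 141, 0]) cylinder(h = 734, r = 21);
translate([501, 629, 0]) cylinder(h = 734, r = 21);
translate([1026, 629, 0]) cylinder(h = 734, r = 21);


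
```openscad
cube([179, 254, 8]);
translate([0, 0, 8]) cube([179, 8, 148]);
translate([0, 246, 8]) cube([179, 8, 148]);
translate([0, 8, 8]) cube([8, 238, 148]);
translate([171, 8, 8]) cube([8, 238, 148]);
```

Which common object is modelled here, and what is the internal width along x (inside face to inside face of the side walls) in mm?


An open box. The internal width is 163 mm.

A 179×254 base slab with four walls standing on it — an open box. The base is 179 mm wide and the walls are 8 mm thick, so the internal width is 179 − 2 × 8 = 163 mm.


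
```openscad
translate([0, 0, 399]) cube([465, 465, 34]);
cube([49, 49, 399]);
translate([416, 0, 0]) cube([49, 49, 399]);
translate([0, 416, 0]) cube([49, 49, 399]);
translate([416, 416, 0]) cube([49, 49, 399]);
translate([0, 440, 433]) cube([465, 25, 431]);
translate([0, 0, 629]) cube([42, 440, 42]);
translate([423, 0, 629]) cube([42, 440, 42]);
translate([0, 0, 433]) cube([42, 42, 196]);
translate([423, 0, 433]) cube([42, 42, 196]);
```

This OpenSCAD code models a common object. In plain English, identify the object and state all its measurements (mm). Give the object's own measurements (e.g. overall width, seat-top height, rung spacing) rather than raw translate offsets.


A chair. The seat is a 465×465×34 mm slab with its top at z = 433 mm, on four 49×49 mm corner legs (flush with the seat edges, standing on z = 0). A flat backrest 25 mm thick, 431 mm tall, spans the full seat width and rises from the seat top along its +y edge, rear face flush with the rear of the seat. Two armrests of 42×42 mm section run along each side from the seat's front edge to the front of the backrest, top faces 238 mm above the seat top and outer faces flush with the seat's x-edges; a 42×42 mm post under the front of each armrest stands on the seat at the front corner.


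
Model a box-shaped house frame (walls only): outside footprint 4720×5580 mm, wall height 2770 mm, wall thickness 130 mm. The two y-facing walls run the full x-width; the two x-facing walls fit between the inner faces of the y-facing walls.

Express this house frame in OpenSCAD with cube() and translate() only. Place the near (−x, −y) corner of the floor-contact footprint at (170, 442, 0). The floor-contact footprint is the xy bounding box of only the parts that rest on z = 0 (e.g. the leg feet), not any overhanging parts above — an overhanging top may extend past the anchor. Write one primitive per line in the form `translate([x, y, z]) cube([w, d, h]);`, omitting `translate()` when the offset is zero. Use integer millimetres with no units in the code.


translate([170, 442, 0]) cube([4720, 130, 2770]);
translate([170, 5892, 0]) cube([4720, 130, 2770]);
translate([170, 572, 0]) cube([130, 5320, 2770]);
translate([4760, 572, 0]) cube([130, 5320, 2770]);


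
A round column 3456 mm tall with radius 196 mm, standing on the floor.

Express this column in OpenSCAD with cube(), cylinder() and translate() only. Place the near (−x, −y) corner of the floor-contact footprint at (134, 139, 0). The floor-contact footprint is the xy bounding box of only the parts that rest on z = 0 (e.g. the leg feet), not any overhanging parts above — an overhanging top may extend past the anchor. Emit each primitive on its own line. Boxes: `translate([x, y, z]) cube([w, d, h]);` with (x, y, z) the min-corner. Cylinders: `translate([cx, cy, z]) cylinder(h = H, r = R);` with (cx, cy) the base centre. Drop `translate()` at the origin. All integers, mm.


translate([330, 335, 0]) cylinder(h = 3456, r = 196);


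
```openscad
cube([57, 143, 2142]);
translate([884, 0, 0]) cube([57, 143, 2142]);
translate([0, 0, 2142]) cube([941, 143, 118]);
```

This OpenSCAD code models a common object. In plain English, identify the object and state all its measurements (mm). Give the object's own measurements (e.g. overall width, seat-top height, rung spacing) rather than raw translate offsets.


A door frame. The clear opening is 827 mm wide and 2142 mm high. Two 57 mm wide jambs, 143 mm deep, stand either side of the opening from the floor to the top of the opening. A 118 mm thick head sits across the top of both jambs, spanning the full outside width of the frame.


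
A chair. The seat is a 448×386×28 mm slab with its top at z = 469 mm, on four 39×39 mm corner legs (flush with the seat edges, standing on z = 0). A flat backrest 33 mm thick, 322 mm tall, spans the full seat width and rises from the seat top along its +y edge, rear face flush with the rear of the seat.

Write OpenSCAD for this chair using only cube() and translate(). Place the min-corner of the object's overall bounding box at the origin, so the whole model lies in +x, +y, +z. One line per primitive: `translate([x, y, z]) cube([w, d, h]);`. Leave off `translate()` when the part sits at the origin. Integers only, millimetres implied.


// leg_h = 469 - 28 = 441
translate([0, 0, 441]) cube([448, 386, 28]);
cube([39, 39, 441]);
translate([409, 0, 0]) cube([39, 39, 441]);
translate([0, 347, 0]) cube([39, 39, 441]);
translate([409, 347, 0]) cube([39, 39, 441]);
translate([0, 353, 469]) cube([448, 33, 322]);


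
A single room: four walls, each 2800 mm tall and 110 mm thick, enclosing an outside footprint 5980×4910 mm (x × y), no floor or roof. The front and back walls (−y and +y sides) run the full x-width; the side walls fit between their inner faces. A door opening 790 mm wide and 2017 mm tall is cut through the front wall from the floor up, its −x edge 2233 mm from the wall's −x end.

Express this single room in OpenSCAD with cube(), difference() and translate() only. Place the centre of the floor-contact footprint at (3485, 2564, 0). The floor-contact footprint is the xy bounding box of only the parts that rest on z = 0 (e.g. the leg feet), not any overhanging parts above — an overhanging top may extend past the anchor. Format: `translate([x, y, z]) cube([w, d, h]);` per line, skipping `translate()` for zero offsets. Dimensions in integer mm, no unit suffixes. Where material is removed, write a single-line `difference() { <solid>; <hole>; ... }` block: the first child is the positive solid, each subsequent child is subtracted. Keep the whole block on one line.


difference() { translate([495, 109, 0]) cube([5980, 110, 2800]); translate([2728, 109, 0]) cube([790, 110, 2017]); }
translate([495, 4909, 0]) cube([5980, 110, 2800]);
translate([495, 219, 0]) cube([110, 4690, 2800]);
translate([6365, 219, 0]) cube([110, 4690, 2800]);


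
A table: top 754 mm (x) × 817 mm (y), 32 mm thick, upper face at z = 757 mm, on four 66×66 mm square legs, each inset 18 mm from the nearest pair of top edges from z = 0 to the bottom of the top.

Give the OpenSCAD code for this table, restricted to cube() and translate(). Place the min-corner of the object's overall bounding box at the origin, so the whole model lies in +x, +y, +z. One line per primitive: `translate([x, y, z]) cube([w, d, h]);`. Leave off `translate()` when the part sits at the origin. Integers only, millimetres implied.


translate([0, 0, 725]) cube([754, 817, 32]);
translate([18, 18, 0]) cube([66, 66, 725]);
translate([670, 18, 0]) cube([66, 66, 725]);
translate([18, 733, 0]) cube([66, 66, 725]);
translate([670, 733, 0]) cube([66, 66, 725]);


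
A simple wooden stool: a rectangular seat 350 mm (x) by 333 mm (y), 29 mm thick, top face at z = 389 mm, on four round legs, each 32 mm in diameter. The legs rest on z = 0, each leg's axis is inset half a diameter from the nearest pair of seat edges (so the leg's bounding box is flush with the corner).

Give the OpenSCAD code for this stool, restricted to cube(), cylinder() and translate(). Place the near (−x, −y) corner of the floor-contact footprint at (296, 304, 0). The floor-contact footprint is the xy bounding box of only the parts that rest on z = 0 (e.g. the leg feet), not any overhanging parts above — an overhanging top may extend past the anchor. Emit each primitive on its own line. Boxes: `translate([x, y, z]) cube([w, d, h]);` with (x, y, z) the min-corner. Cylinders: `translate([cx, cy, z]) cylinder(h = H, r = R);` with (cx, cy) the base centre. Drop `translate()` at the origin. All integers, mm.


// leg_h = 389 - 29 = 360
translate([296, 304, 360]) cube([350, 333, 29]);
translate([312, 320, 0]) cylinder(h = 360, r = 16);
translate([630, 320, 0]) cylinder(h = 360, r = 16);
translate([312, 621, 0]) cylinder(h = 360, r = 16);
translate([630, 621, 0]) cylinder(h = 360, r = 16);


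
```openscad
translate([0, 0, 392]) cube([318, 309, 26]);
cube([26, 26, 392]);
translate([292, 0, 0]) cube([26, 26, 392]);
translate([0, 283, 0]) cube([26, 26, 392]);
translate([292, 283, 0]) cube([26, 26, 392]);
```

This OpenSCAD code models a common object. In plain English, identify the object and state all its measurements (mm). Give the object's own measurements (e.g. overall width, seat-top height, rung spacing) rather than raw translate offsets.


A four-legged stool. The seat is a 318×309×26 mm slab whose top surface is at z = 418 mm; four square legs, each 26×26 mm in cross-section, run from the floor (z = 0) to the underside of the seat, each flush with a corner of the seat.


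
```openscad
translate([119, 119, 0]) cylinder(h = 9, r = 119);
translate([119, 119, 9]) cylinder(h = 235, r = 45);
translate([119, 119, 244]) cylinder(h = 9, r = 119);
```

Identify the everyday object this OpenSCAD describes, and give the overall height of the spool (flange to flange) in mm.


A spool. The overall height is 253 mm.

Three coaxial cylinders, large–small–large — a spool. Two 9 mm flanges and a 235 mm core give 9 + 235 + 9 = 253 mm.


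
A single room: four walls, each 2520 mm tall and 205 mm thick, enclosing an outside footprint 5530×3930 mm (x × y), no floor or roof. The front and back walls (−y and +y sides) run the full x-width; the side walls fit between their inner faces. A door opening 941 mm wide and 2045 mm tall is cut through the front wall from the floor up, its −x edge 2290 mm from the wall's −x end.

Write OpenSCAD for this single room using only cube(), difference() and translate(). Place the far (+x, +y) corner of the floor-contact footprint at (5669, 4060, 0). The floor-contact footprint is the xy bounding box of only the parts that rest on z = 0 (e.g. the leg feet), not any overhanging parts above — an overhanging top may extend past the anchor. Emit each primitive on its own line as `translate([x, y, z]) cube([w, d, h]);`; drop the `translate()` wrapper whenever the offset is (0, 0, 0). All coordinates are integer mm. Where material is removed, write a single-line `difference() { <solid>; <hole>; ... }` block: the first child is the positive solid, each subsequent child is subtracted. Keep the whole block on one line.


difference() { translate([139, 130, 0]) cube([5530, 205, 2520]); translate([2429, 130, 0]) cube([941, 205, 2045]); }
translate([139, 3855, 0]) cube([5530, 205, 2520]);
translate([139, 335, 0]) cube([205, 3520, 2520]);
translate([5464, 335, 0]) cube([205, 3520, 2520]);


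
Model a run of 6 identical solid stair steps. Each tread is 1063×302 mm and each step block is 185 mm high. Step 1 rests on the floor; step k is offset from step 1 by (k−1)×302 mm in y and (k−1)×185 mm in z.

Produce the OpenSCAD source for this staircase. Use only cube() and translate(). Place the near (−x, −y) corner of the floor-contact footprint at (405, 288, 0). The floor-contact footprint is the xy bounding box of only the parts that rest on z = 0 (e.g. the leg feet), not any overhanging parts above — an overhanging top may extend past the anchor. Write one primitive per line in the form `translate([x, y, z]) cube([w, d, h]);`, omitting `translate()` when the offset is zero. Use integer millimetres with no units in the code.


translate([405, 288, 0]) cube([1063, 302, 185]);
translate([405, 590, 185]) cube([1063, 302, 185]);
translate([405, 892, 370]) cube([1063, 302, 185]);
translate([405, 1194, 555]) cube([1063, 302, 185]);
translate([405, 1496, 740]) cube([1063, 302, 185]);
translate([405, 1798, 925]) cube([1063, 302, 185]);


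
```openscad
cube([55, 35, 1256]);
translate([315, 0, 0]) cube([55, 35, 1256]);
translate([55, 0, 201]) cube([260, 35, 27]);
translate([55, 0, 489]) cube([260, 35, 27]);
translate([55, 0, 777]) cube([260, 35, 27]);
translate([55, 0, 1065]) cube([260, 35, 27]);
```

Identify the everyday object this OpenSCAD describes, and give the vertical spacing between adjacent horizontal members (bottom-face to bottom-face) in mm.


A ladder. The rung spacing is 288 mm.

Two tall 55×35 posts with 4 short bars between them — a ladder. Adjacent rungs sit at z = 201 and z = 489, so the spacing is 489 − 201 = 288 mm.


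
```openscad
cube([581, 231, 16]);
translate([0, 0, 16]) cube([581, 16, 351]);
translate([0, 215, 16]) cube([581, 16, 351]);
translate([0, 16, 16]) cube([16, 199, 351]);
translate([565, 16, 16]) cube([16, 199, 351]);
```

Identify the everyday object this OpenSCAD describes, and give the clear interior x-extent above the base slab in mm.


An open box. The internal width is 549 mm.

A 581×231 base slab with four walls standing on it — an open box. The base is 581 mm wide and the walls are 16 mm thick, so the internal width is 581 − 2 × 16 = 549 mm.


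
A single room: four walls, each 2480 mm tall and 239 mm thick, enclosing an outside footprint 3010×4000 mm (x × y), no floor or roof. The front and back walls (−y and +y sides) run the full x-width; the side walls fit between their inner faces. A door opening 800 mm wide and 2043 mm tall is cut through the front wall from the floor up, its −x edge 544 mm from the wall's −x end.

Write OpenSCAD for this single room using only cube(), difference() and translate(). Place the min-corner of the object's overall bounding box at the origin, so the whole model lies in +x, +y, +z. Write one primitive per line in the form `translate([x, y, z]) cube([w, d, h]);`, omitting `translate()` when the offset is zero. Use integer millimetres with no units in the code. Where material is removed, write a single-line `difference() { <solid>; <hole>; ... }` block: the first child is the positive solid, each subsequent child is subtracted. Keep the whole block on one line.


difference() { cube([3010, 239, 2480]); translate([544, 0, 0]) cube([800, 239, 2043]); }
translate([0, 3761, 0]) cube([3010, 239, 2480]);
translate([0, 239, 0]) cube([239, 3522, 2480]);
translate([2771, 239, 0]) cube([239, 3522, 2480]);


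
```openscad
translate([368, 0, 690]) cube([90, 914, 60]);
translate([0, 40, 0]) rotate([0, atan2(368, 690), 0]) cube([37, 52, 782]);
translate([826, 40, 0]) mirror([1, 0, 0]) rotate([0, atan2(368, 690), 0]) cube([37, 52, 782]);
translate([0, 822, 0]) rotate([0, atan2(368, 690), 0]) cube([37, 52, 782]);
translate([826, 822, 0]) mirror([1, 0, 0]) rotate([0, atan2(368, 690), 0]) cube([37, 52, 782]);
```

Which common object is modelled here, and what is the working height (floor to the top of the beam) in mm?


A sawhorse. The overall height is 750 mm.

A beam across two mirrored pairs of raked legs — a sawhorse. The beam's underside is at z = 690 (matching the legs' vertical rise in atan2(368, 690)) and the beam is 60 mm tall, so its top is at 690 + 60 = 750 mm. The raked legs top out at the beam's underside, so that is the highest point.


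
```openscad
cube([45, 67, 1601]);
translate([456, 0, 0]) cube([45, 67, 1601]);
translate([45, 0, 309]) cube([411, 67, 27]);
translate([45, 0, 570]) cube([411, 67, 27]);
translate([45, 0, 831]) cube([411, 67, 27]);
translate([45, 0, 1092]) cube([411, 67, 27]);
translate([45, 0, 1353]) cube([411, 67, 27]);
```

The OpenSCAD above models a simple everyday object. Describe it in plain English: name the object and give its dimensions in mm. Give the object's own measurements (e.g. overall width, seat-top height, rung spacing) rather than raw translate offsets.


A straight ladder. Two 45×67 mm vertical rails, 1601 mm tall, stand 501 mm apart (outside-to-outside) with their front faces coplanar on the −y side. 5 rungs, each 67 mm deep and 27 mm tall, span between the inner faces of the rails, front faces flush with the rails. The lowest rung's underside is at z = 309 mm and rungs are spaced 261 mm apart (underside to underside).


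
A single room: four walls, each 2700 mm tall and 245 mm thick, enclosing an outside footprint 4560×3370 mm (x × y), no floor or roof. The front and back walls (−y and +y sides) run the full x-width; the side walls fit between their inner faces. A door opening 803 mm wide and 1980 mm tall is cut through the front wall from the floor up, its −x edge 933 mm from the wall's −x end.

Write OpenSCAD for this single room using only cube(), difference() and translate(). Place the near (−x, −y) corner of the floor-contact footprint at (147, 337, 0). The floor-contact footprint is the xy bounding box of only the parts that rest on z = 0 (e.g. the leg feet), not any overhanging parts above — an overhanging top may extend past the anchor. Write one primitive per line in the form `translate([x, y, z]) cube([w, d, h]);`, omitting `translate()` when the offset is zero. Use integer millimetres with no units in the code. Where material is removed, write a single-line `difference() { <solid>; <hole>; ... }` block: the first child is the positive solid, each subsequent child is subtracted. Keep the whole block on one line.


difference() { translate([147, 337, 0]) cube([4560, 245, 2700]); translate([1080, 337, 0]) cube([803, 245, 1980]); }
translate([147, 3462, 0]) cube([4560, 245, 2700]);
translate([147, 582, 0]) cube([245, 2880, 2700]);
translate([4462, 582, 0]) cube([245, 2880, 2700]);


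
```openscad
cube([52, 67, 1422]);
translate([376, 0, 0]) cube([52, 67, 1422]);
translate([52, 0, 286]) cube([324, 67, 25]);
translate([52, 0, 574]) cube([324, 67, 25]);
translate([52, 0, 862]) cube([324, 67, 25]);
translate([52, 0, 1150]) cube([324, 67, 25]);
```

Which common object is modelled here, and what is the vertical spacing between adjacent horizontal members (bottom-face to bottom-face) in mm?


A ladder. The rung spacing is 288 mm.

Two tall 52×67 posts with 4 short bars between them — a ladder. Adjacent rungs sit at z = 286 and z = 574, so the spacing is 574 − 286 = 288 mm.


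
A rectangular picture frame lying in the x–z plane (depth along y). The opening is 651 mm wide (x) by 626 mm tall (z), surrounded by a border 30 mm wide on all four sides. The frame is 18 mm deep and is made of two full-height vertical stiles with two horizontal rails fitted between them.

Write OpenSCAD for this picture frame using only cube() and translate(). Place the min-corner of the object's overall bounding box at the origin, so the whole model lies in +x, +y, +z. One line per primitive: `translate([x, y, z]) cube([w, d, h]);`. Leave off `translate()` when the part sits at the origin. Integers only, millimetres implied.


cube([30, 18, 686]);
translate([681, 0, 0]) cube([30, 18, 686]);
translate([30, 0, 0]) cube([651, 18, 30]);
translate([30, 0, 656]) cube([651, 18, 30]);


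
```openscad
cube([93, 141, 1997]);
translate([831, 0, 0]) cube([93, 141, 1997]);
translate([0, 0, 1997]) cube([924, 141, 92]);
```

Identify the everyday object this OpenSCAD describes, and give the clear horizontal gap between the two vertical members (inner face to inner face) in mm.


A door frame. The clear opening width is 738 mm.

Two 1997 mm tall posts with a header on top — a door frame. The left jamb is 93 mm wide at x = 0; the right jamb starts at x = 831. The clear opening is 831 − 93 = 738 mm.


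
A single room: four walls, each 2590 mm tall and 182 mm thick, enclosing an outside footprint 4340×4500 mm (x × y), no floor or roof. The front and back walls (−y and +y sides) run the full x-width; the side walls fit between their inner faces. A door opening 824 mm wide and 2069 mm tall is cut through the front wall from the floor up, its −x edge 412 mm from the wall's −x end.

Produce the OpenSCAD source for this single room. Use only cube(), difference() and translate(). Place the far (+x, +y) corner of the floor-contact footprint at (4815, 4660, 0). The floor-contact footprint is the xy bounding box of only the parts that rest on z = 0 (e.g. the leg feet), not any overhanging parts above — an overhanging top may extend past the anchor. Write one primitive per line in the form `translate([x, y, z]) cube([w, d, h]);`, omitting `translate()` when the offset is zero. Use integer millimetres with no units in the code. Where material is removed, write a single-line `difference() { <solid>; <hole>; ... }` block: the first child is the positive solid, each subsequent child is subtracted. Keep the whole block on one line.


difference() { translate([475, 160, 0]) cube([4340, 182, 2590]); translate([887, 160, 0]) cube([824, 182, 2069]); }
translate([475, 4478, 0]) cube([4340, 182, 2590]);
translate([475, 342, 0]) cube([182, 4136, 2590]);
translate([4633, 342, 0]) cube([182, 4136, 2590]);


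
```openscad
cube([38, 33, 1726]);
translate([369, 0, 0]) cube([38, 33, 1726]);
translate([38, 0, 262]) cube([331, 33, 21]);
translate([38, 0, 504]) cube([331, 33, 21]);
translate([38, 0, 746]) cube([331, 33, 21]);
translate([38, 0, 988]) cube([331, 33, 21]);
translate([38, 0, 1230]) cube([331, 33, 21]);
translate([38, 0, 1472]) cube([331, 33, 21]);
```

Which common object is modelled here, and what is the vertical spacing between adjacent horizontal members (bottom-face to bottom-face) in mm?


A ladder. The rung spacing is 242 mm.

Two tall 38×33 posts with 6 short bars between them — a ladder. Adjacent rungs sit at z = 262 and z = 504, so the spacing is 504 − 262 = 242 mm.


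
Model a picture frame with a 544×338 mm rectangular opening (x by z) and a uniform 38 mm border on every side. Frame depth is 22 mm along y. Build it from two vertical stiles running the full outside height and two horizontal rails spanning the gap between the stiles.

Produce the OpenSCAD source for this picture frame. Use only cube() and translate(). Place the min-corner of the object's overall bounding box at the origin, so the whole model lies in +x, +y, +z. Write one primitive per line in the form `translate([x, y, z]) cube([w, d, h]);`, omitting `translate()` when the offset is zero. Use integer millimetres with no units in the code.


cube([38, 22, 414]);
translate([582, 0, 0]) cube([38, 22, 414]);
translate([38, 0, 0]) cube([544, 22, 38]);
translate([38, 0, 376]) cube([544, 22, 38]);


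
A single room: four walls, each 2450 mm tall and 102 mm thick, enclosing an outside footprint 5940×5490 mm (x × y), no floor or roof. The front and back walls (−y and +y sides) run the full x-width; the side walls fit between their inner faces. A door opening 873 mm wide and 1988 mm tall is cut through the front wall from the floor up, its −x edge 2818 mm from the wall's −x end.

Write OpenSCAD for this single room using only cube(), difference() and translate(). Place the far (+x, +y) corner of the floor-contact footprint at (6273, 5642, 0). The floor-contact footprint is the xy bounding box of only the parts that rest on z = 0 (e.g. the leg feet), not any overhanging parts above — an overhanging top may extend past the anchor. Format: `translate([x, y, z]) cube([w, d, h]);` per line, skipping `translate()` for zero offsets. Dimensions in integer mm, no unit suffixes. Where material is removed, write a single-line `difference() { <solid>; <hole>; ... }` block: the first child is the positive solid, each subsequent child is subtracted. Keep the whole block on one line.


difference() { translate([333, 152, 0]) cube([5940, 102, 2450]); translate([3151, 152, 0]) cube([873, 102, 1988]); }
translate([333, 5540, 0]) cube([5940, 102, 2450]);
translate([333, 254, 0]) cube([102, 5286, 2450]);
translate([6171, 254, 0]) cube([102, 5286, 2450]);


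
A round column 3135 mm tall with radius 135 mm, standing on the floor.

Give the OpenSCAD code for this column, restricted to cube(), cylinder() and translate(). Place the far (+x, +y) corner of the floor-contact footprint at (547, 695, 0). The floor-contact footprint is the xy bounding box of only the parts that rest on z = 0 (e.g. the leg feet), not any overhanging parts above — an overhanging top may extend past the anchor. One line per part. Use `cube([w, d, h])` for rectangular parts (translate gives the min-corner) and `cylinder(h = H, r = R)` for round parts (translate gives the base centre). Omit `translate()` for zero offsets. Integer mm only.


translate([412, 560, 0]) cylinder(h = 3135, r = 135);


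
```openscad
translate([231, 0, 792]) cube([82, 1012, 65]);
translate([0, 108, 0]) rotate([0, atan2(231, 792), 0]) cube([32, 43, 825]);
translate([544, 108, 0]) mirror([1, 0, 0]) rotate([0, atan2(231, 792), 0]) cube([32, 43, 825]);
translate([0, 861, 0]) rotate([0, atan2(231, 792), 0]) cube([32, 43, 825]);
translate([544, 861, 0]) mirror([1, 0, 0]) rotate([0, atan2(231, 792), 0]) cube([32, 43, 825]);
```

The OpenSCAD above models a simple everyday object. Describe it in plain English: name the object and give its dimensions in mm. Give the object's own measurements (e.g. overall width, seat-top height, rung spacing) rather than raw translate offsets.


A sawhorse. A 82×1012×65 mm beam (x, y, z) sits on two A-frame leg pairs. Each pair is two raked legs of 32×43 mm section (43 mm along y) splaying symmetrically in x. Each leg rises 792 mm vertically over 231 mm of horizontal reach and is 825 mm long along its own axis. Every leg's outer bottom edge rests on the floor and its outer top edge meets a bottom edge of the beam — the left legs (tilting toward +x) meet the beam's −x bottom edge, the right legs (their mirror images, tilting toward −x) meet its +x bottom edge — so the leg tops tuck under the beam, the beam's underside is 792 mm above the floor, and the feet are 544 mm apart outside-to-outside with the beam centred between them. The two leg pairs are set in 108 mm from either end of the beam.


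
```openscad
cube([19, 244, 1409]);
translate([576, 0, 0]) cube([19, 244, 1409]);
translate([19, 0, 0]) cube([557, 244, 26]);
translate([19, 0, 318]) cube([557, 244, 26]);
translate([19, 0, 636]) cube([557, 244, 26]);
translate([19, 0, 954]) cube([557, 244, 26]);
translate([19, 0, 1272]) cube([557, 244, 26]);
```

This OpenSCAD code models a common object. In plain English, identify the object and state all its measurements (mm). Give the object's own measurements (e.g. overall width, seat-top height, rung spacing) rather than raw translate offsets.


An open bookshelf. Two side panels, each 19 mm thick, 244 mm deep and 1409 mm tall, stand 595 mm apart (outside-to-outside). Between them sit 5 shelves, each 26 mm thick and 244 mm deep, spanning the full gap between the sides. The bottom shelf rests on the floor (its underside at z = 0) and the clear gap between one shelf's top and the next shelf's underside is 292 mm.


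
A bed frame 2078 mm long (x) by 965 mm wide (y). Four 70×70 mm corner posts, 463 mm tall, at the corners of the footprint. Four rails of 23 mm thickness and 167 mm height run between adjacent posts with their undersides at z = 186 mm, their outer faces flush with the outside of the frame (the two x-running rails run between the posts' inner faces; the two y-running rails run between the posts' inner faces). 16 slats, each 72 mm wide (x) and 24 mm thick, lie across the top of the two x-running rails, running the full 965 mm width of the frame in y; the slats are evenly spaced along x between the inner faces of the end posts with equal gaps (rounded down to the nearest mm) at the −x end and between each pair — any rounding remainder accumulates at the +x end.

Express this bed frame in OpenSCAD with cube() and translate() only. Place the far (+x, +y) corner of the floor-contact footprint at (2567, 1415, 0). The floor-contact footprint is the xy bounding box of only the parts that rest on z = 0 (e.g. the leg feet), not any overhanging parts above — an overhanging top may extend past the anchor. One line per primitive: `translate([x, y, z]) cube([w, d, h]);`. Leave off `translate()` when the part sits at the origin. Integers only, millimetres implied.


translate([489, 450, 0]) cube([70, 70, 463]);
translate([489, 1345, 0]) cube([70, 70, 463]);
translate([2497, 450, 0]) cube([70, 70, 463]);
translate([2497, 1345, 0]) cube([70, 70, 463]);
translate([559, 450, 186]) cube([1938, 23, 167]);
translate([559, 1392, 186]) cube([1938, 23, 167]);
translate([489, 520, 186]) cube([23, 825, 167]);
translate([2544, 520, 186]) cube([23, 825, 167]);
translate([605, 450, 353]) cube([72, 965, 24]);
translate([723, 450, 353]) cube([72, 965, 24]);
translate([841, 450, 353]) cube([72, 965, 24]);
translate([959, 450, 353]) cube([72, 965, 24]);
translate([1077, 450, 353]) cube([72, 965, 24]);
translate([1195, 450, 353]) cube([72, 965, 24]);
translate([1313, 450, 353]) cube([72, 965, 24]);
translate([1431, 450, 353]) cube([72, 965, 24]);
translate([1549, 450, 353]) cube([72, 965, 24]);
translate([1667, 450, 353]) cube([72, 965, 24]);
translate([1785, 450, 353]) cube([72, 965, 24]);
translate([1903, 450, 353]) cube([72, 965, 24]);
translate([2021, 450, 353]) cube([72, 965, 24]);
translate([2139, 450, 353]) cube([72, 965, 24]);
translate([2257, 450, 353]) cube([72, 965, 24]);
translate([2375, 450, 353]) cube([72, 965, 24]);


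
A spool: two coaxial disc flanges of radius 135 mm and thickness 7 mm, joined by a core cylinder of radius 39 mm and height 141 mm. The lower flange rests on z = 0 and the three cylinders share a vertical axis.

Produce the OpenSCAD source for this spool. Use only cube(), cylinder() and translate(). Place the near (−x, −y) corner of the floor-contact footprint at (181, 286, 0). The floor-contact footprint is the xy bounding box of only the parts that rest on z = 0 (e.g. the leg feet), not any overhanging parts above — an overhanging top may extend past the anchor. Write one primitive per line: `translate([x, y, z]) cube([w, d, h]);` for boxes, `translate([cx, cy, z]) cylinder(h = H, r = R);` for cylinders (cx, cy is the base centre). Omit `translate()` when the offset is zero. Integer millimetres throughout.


translate([316, 421, 0]) cylinder(h = 7, r = 135);
translate([316, 421, 7]) cylinder(h = 141, r = 39);
translate([316, 421, 148]) cylinder(h = 7, r = 135);


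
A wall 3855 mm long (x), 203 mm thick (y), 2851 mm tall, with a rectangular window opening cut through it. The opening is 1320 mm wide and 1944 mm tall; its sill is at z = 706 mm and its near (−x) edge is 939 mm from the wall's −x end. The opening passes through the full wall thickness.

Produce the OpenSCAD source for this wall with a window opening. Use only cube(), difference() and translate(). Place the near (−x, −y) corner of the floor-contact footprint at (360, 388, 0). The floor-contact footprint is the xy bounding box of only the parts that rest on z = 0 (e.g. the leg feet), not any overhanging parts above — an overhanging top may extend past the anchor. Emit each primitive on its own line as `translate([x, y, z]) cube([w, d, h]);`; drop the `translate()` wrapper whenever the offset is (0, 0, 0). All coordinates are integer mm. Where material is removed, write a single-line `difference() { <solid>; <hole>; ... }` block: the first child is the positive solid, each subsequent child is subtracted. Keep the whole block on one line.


difference() { translate([360, 388, 0]) cube([3855, 203, 2851]); translate([1299, 388, 706]) cube([1320, 203, 1944]); }


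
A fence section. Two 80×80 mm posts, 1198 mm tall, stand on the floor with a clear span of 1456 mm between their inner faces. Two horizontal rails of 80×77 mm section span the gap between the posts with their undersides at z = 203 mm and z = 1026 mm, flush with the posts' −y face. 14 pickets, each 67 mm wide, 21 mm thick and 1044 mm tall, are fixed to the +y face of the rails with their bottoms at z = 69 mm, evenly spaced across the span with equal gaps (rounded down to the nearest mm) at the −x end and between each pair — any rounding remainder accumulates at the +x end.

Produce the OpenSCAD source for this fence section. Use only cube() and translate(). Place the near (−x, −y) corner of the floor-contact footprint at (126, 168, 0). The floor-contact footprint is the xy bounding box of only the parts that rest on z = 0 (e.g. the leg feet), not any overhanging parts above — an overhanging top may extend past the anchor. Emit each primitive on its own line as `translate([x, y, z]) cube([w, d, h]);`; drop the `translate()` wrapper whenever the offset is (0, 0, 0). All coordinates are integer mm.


translate([126, 168, 0]) cube([80, 80, 1198]);
translate([1662, 168, 0]) cube([80, 80, 1198]);
translate([206, 168, 203]) cube([1456, 80, 77]);
translate([206, 168, 1026]) cube([1456, 80, 77]);
translate([240, 248, 69]) cube([67, 21, 1044]);
translate([341, 248, 69]) cube([67, 21, 1044]);
translate([442, 248, 69]) cube([67, 21, 1044]);
translate([543, 248, 69]) cube([67, 21, 1044]);
translate([644, 248, 69]) cube([67, 21, 1044]);
translate([745, 248, 69]) cube([67, 21, 1044]);
translate([846, 248, 69]) cube([67, 21, 1044]);
translate([947, 248, 69]) cube([67, 21, 1044]);
translate([1048, 248, 69]) cube([67, 21, 1044]);
translate([1149, 248, 69]) cube([67, 21, 1044]);
translate([1250, 248, 69]) cube([67, 21, 1044]);
translate([1351, 248, 69]) cube([67, 21, 1044]);
translate([1452, 248, 69]) cube([67, 21, 1044]);
translate([1553, 248, 69]) cube([67, 21, 1044]);


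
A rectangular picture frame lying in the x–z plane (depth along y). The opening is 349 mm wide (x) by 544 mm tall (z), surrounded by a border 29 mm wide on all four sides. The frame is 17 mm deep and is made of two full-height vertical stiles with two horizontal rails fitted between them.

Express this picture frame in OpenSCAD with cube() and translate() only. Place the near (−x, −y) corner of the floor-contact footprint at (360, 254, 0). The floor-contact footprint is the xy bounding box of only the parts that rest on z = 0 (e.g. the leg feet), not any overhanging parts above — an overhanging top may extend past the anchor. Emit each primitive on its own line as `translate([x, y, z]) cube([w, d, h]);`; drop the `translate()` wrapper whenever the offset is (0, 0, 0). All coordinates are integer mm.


translate([360, 254, 0]) cube([29, 17, 602]);
translate([738, 254, 0]) cube([29, 17, 602]);
translate([389, 254, 0]) cube([349, 17, 29]);
translate([389, 254, 573]) cube([349, 17, 29]);


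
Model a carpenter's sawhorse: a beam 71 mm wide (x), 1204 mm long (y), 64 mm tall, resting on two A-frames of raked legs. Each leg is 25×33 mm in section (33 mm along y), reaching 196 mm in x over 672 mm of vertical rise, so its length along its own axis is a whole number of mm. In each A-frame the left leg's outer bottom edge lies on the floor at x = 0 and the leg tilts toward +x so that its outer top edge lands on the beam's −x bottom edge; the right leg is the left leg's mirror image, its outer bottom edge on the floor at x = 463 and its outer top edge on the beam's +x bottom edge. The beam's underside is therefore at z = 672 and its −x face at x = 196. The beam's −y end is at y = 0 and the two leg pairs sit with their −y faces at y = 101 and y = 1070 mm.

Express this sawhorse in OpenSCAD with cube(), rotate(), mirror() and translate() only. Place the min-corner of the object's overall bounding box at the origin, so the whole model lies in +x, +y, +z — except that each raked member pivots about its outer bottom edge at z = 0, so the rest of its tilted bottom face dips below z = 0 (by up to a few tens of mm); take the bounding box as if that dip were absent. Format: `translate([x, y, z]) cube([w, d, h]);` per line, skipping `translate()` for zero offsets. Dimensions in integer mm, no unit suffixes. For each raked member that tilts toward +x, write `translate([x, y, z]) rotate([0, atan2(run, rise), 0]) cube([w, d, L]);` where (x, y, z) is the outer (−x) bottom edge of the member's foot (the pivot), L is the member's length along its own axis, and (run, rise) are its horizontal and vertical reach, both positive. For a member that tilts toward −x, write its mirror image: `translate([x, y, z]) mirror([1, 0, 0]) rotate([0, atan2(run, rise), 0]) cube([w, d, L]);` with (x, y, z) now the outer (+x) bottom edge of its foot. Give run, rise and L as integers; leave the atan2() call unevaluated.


// leg length = √(196² + 672²) = 700
// right-leg outer foot x = 2·196 + 71 = 463
// beam min-corner = (196, 0, 672)
translate([196, 0, 672]) cube([71, 1204, 64]);
translate([0, 101, 0]) rotate([0, atan2(196, 672), 0]) cube([25, 33, 700]);
translate([463, 101, 0]) mirror([1, 0, 0]) rotate([0, atan2(196, 672), 0]) cube([25, 33, 700]);
translate([0, 1070, 0]) rotate([0, atan2(196, 672), 0]) cube([25, 33, 700]);
translate([463, 1070, 0]) mirror([1, 0, 0]) rotate([0, atan2(196, 672), 0]) cube([25, 33, 700]);


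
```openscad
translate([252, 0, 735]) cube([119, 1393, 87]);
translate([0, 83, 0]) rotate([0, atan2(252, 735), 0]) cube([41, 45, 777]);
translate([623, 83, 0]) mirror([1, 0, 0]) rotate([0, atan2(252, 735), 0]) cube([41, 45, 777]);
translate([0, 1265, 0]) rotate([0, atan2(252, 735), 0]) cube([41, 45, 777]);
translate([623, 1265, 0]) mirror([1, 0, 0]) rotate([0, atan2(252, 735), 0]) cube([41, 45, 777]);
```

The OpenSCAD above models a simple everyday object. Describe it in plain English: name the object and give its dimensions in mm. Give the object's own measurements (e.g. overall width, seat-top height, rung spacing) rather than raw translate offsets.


A sawhorse. A 119×1393×87 mm beam (x, y, z) sits on two A-frame leg pairs. Each pair is two raked legs of 41×45 mm section (45 mm along y) splaying symmetrically in x. Each leg rises 735 mm vertically over 252 mm of horizontal reach and is 777 mm long along its own axis. Every leg's outer bottom edge rests on the floor and its outer top edge meets a bottom edge of the beam — the left legs (tilting toward +x) meet the beam's −x bottom edge, the right legs (their mirror images, tilting toward −x) meet its +x bottom edge — so the leg tops tuck under the beam, the beam's underside is 735 mm above the floor, and the feet are 623 mm apart outside-to-outside with the beam centred between them. The two leg pairs are set in 83 mm from either end of the beam.


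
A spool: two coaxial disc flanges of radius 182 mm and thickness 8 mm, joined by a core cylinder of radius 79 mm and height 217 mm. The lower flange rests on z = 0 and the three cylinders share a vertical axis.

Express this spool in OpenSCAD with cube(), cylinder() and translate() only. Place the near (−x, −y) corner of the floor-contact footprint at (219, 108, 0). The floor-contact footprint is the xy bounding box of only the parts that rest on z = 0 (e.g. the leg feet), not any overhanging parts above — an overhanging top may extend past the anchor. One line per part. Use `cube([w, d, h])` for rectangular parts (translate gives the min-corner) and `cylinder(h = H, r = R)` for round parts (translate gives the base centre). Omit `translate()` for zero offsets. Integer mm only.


translate([401, 290, 0]) cylinder(h = 8, r = 182);
translate([401, 290, 8]) cylinder(h = 217, r = 79);
translate([401, 290, 225]) cylinder(h = 8, r = 182);
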